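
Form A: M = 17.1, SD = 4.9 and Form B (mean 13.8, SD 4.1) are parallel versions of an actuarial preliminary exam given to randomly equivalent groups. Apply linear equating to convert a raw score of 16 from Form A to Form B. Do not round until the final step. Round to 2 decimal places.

Linear equating: y = (SD_Y/SD_X)(x − M_X) + M_Y
y = (4.1/4.9)(16 − 17.1) + 13.8
y = 0.836735 × -1.1 + 13.8 = -0.9204 + 13.8 = 12.88

12.88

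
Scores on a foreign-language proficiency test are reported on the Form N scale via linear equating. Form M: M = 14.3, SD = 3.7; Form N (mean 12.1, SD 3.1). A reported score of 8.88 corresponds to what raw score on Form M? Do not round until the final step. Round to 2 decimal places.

10.46

Invert y = (SD_Y/SD_X)(x − M_X) + M_Y:
x = (SD_X/SD_Y)(y − M_Y) + M_X = (3.7/3.1)(8.88 − 12.1) + 14.3
x = 1.193548 × -3.220 + 14.3 = 10.46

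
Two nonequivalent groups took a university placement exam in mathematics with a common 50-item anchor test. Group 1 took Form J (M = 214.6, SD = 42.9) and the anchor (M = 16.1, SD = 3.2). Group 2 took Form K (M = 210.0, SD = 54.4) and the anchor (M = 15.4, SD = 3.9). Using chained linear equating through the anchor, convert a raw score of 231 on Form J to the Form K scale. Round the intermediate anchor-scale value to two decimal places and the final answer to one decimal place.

236.8

Form J → anchor (Group 1): v = (3.2/42.9)(231 − 214.6) + 16.1 = 17.32
anchor → Form K (Group 2): y = (54.4/3.9)(17.32 − 15.4) + 210.0 = 236.8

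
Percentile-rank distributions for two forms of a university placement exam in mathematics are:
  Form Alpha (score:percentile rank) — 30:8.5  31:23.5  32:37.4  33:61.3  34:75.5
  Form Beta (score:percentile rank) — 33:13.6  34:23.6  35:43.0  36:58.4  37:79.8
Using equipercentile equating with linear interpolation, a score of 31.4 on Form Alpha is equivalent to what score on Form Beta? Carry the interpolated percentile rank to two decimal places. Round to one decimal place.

34.3

PR of 31.4 on Form Alpha: 23.5 + (31.4 − 31)/(32 − 31) × (37.4 − 23.5) = 29.06
On Form Beta, PR 29.06 falls between score 34 (PR 23.6) and 35 (PR 43.0).
Interpolate: 34 + (29.06 − 23.6)/(43.0 − 23.6) × (35 − 34) = 34.3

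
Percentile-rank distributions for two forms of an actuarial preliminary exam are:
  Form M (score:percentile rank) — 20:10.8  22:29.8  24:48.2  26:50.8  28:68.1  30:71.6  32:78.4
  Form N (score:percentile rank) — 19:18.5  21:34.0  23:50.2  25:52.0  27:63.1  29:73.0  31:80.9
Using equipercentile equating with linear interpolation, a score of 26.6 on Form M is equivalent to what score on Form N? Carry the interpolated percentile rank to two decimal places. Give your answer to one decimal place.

PR of 26.6 on Form M: 50.8 + (26.6 − 26)/(28 − 26) × (68.1 − 50.8) = 55.99
On Form N, PR 55.99 falls between score 25 (PR 52.0) and 27 (PR 63.1).
Interpolate: 25 + (55.99 − 52.0)/(63.1 − 52.0) × (27 − 25) = 25.7

25.7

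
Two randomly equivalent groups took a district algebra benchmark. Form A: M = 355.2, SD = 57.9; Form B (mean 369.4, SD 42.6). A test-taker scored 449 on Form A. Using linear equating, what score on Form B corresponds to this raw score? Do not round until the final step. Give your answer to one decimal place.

Linear equating: y = (SD_Y/SD_X)(x − M_X) + M_Y
y = (42.6/57.9)(449 − 355.2) + 369.4
y = 0.735751 × 93.8 + 369.4 = 69.0135 + 369.4 = 438.4

438.4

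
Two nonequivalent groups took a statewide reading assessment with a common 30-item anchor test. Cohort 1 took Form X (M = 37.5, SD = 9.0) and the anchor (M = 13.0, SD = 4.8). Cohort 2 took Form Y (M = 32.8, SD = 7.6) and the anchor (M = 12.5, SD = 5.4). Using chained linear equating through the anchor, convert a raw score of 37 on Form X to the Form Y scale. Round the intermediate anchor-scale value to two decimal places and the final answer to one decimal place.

Form X → anchor (Cohort 1): v = (4.8/9.0)(37 − 37.5) + 13.0 = 12.73
anchor → Form Y (Cohort 2): y = (7.6/5.4)(12.73 − 12.5) + 32.8 = 33.1

33.1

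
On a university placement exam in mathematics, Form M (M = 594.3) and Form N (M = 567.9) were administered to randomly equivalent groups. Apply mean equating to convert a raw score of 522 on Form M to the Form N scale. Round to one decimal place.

495.6

Mean equating: y = x + (M_Y − M_X) = 522 + (567.9 − 594.3) = 495.6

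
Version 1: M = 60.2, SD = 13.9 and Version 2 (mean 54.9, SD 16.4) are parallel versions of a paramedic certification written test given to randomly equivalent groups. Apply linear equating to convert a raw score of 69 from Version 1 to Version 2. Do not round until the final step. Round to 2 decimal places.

65.28

Linear equating: y = (SD_Y/SD_X)(x − M_X) + M_Y
y = (16.4/13.9)(69 − 60.2) + 54.9
y = 1.179856 × 8.8 + 54.9 = 10.3827 + 54.9 = 65.28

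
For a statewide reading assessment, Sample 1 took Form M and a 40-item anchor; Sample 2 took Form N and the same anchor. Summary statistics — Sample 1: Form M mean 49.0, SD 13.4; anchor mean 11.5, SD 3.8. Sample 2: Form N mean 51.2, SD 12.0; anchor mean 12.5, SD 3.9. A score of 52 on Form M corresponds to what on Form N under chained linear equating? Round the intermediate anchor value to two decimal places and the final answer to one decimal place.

Form M → anchor (Sample 1): v = (3.8/13.4)(52 − 49.0) + 11.5 = 12.35
anchor → Form N (Sample 2): y = (12.0/3.9)(12.35 − 12.5) + 51.2 = 50.7

50.7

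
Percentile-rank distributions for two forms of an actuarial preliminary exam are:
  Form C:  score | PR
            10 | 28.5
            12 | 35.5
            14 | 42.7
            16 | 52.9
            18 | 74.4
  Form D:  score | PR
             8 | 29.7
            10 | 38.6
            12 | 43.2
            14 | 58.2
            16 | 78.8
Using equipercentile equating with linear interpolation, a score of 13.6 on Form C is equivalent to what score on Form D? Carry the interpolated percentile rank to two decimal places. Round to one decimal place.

11.2

PR of 13.6 on Form C: 35.5 + (13.6 − 12)/(14 − 12) × (42.7 − 35.5) = 41.26
On Form D, PR 41.26 falls between score 10 (PR 38.6) and 12 (PR 43.2).
Interpolate: 10 + (41.26 − 38.6)/(43.2 − 38.6) × (12 − 10) = 11.2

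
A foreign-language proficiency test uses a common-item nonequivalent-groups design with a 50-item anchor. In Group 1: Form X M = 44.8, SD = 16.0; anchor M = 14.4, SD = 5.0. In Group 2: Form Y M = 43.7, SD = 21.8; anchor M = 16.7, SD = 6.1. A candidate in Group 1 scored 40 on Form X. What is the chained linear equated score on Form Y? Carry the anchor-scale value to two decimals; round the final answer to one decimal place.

Form X → anchor (Group 1): v = (5.0/16.0)(40 − 44.8) + 14.4 = 12.90
anchor → Form Y (Group 2): y = (21.8/6.1)(12.90 − 16.7) + 43.7 = 30.1

30.1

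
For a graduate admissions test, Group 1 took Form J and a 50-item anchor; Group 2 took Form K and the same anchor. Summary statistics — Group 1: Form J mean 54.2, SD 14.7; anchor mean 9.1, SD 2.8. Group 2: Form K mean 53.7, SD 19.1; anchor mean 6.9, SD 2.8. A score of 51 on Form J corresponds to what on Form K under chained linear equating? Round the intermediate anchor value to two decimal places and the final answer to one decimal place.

Form J → anchor (Group 1): v = (2.8/14.7)(51 − 54.2) + 9.1 = 8.49
anchor → Form K (Group 2): y = (19.1/2.8)(8.49 − 6.9) + 53.7 = 64.5

64.5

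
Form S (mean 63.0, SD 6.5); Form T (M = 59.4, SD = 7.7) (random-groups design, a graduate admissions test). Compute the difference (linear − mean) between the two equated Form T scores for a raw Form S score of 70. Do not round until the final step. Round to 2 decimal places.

Mean-equated: 70 + (59.4 − 63.0) = 66.40
Linear-equated: (7.7/6.5)(70 − 63.0) + 59.4 = 67.692
Difference = 67.692 − 66.40 = 1.29

1.29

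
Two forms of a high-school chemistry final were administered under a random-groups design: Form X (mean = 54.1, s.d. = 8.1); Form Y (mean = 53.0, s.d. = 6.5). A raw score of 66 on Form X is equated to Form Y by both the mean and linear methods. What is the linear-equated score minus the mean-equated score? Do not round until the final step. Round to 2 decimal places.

Mean-equated: 66 + (53.0 − 54.1) = 64.90
Linear-equated: (6.5/8.1)(66 − 54.1) + 53.0 = 62.549
Difference = 62.549 − 64.90 = -2.35

-2.35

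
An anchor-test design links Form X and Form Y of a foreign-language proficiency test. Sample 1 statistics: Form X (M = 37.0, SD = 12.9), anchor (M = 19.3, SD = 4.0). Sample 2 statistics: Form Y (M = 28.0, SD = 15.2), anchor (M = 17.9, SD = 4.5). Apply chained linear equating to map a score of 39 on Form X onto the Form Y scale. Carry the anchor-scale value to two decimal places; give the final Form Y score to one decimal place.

34.8

Form X → anchor (Sample 1): v = (4.0/12.9)(39 − 37.0) + 19.3 = 19.92
anchor → Form Y (Sample 2): y = (15.2/4.5)(19.92 − 17.9) + 28.0 = 34.8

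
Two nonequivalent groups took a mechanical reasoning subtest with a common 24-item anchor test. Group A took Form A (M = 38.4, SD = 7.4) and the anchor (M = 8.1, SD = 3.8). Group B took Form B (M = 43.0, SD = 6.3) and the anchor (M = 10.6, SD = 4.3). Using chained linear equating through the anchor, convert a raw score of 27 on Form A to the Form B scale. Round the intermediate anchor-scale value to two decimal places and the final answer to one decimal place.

30.8

Form A → anchor (Group A): v = (3.8/7.4)(27 − 38.4) + 8.1 = 2.25
anchor → Form B (Group B): y = (6.3/4.3)(2.25 − 10.6) + 43.0 = 30.8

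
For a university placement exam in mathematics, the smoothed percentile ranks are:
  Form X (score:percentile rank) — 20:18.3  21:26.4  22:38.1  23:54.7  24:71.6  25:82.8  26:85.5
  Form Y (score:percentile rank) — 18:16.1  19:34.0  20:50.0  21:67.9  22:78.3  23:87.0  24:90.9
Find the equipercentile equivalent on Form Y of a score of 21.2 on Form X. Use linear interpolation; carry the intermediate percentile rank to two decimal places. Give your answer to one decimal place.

PR of 21.2 on Form X: 26.4 + (21.2 − 21)/(22 − 21) × (38.1 − 26.4) = 28.74
On Form Y, PR 28.74 falls between score 18 (PR 16.1) and 19 (PR 34.0).
Interpolate: 18 + (28.74 − 16.1)/(34.0 − 16.1) × (19 − 18) = 18.7

18.7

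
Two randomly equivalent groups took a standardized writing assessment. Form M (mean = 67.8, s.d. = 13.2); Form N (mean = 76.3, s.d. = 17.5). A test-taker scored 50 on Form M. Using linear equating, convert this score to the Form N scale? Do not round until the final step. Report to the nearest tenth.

52.7

Linear equating: y = (SD_Y/SD_X)(x − M_X) + M_Y
y = (17.5/13.2)(50 − 67.8) + 76.3
y = 1.325758 × -17.8 + 76.3 = -23.5985 + 76.3 = 52.7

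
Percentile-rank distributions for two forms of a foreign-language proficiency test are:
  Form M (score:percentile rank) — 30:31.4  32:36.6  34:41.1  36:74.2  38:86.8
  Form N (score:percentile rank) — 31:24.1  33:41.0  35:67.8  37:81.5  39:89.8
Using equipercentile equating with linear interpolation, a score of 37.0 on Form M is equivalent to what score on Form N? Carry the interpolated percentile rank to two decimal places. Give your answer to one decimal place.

36.9

PR of 37.0 on Form M: 74.2 + (37.0 − 36)/(38 − 36) × (86.8 − 74.2) = 80.50
On Form N, PR 80.50 falls between score 35 (PR 67.8) and 37 (PR 81.5).
Interpolate: 35 + (80.50 − 67.8)/(81.5 − 67.8) × (37 − 35) = 36.9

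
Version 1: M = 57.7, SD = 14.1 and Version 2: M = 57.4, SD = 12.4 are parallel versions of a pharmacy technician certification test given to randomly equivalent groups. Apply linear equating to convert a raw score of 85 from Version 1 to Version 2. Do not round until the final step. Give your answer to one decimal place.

81.4

Linear equating: y = (SD_Y/SD_X)(x − M_X) + M_Y
y = (12.4/14.1)(85 − 57.7) + 57.4
y = 0.879433 × 27.3 + 57.4 = 24.0085 + 57.4 = 81.4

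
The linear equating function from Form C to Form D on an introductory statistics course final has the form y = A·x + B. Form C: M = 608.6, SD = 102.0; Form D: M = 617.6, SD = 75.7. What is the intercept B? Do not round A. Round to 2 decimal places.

A = SD_Y / SD_X = 75.7 / 102.0 = 0.742157
B = M_Y − A·M_X = 617.6 − 0.742157 × 608.6 = 165.92

165.92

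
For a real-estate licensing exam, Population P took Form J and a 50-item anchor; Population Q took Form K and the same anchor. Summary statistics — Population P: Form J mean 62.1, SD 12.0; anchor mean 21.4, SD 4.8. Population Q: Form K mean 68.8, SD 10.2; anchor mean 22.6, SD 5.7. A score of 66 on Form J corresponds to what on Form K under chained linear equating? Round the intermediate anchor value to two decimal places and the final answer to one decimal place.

69.4

Form J → anchor (Population P): v = (4.8/12.0)(66 − 62.1) + 21.4 = 22.96
anchor → Form K (Population Q): y = (10.2/5.7)(22.96 − 22.6) + 68.8 = 69.4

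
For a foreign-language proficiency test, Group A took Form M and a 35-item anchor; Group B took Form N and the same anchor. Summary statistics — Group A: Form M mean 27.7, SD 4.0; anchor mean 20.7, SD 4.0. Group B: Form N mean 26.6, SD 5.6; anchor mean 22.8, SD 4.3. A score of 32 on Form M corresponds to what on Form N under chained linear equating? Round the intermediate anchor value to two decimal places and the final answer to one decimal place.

Form M → anchor (Group A): v = (4.0/4.0)(32 − 27.7) + 20.7 = 25.00
anchor → Form N (Group B): y = (5.6/4.3)(25.00 − 22.8) + 26.6 = 29.5

29.5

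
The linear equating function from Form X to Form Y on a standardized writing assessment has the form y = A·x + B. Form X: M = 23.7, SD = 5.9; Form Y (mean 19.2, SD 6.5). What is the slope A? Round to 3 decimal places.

1.102

A = SD_Y / SD_X = 6.5 / 5.9 = 1.102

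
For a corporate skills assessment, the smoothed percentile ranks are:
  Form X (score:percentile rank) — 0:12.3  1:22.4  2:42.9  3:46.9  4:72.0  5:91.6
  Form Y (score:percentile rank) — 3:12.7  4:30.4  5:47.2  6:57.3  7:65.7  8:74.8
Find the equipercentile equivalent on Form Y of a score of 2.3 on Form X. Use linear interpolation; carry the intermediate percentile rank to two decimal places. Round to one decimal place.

4.8

PR of 2.3 on Form X: 42.9 + (2.3 − 2)/(3 − 2) × (46.9 − 42.9) = 44.10
On Form Y, PR 44.10 falls between score 4 (PR 30.4) and 5 (PR 47.2).
Interpolate: 4 + (44.10 − 30.4)/(47.2 − 30.4) × (5 − 4) = 4.8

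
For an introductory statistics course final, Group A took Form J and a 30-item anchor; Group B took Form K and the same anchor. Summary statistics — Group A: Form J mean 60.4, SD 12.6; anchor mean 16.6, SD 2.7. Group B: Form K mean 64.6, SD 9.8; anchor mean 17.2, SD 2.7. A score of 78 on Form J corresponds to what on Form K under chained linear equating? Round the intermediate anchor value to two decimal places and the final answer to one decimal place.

76.1

Form J → anchor (Group A): v = (2.7/12.6)(78 − 60.4) + 16.6 = 20.37
anchor → Form K (Group B): y = (9.8/2.7)(20.37 − 17.2) + 64.6 = 76.1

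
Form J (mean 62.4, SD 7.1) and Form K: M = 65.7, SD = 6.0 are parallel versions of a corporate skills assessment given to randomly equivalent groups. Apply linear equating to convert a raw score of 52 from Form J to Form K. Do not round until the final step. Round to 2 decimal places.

56.91

Linear equating: y = (SD_Y/SD_X)(x − M_X) + M_Y
y = (6.0/7.1)(52 − 62.4) + 65.7
y = 0.845070 × -10.4 + 65.7 = -8.7887 + 65.7 = 56.91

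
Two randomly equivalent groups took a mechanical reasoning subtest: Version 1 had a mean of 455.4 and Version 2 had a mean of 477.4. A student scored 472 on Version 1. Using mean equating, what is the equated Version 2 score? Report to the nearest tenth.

494.0

Mean equating: y = x + (M_Y − M_X) = 472 + (477.4 − 455.4) = 494.0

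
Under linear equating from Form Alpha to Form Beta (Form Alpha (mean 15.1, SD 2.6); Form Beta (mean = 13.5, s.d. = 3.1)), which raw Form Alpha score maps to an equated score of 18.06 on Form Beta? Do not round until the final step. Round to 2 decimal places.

18.92

Invert y = (SD_Y/SD_X)(x − M_X) + M_Y:
x = (SD_X/SD_Y)(y − M_Y) + M_X = (2.6/3.1)(18.06 − 13.5) + 15.1
x = 0.838710 × 4.560 + 15.1 = 18.92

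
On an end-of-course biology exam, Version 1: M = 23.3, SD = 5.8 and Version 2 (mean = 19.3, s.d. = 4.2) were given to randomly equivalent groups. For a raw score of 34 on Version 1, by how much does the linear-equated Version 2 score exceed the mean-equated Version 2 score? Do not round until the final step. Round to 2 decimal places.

-2.95

Mean-equated: 34 + (19.3 − 23.3) = 30.00
Linear-equated: (4.2/5.8)(34 − 23.3) + 19.3 = 27.048
Difference = 27.048 − 30.00 = -2.95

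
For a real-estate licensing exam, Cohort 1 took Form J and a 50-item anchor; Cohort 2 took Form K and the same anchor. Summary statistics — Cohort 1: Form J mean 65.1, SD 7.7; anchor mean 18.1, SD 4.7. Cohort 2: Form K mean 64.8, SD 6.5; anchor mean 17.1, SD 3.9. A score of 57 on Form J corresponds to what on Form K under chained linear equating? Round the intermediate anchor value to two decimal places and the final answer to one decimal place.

58.2

Form J → anchor (Cohort 1): v = (4.7/7.7)(57 − 65.1) + 18.1 = 13.16
anchor → Form K (Cohort 2): y = (6.5/3.9)(13.16 − 17.1) + 64.8 = 58.2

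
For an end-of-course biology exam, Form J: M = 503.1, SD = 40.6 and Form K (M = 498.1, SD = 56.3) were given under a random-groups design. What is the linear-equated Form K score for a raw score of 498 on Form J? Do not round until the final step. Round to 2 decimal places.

491.03

Linear equating: y = (SD_Y/SD_X)(x − M_X) + M_Y
y = (56.3/40.6)(498 − 503.1) + 498.1
y = 1.386700 × -5.1 + 498.1 = -7.0722 + 498.1 = 491.03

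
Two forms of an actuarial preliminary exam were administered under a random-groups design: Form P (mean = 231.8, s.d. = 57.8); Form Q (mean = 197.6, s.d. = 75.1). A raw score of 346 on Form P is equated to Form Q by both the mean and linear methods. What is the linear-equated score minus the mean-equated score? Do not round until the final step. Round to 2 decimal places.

34.18

Mean-equated: 346 + (197.6 − 231.8) = 311.80
Linear-equated: (75.1/57.8)(346 − 231.8) + 197.6 = 345.981
Difference = 345.981 − 311.80 = 34.18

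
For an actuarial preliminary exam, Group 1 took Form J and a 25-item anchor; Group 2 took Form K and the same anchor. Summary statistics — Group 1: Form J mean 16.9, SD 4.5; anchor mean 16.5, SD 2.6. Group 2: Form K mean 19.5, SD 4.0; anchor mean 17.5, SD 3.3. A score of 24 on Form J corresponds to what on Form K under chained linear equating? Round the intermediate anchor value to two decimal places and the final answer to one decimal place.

23.3

Form J → anchor (Group 1): v = (2.6/4.5)(24 − 16.9) + 16.5 = 20.60
anchor → Form K (Group 2): y = (4.0/3.3)(20.60 − 17.5) + 19.5 = 23.3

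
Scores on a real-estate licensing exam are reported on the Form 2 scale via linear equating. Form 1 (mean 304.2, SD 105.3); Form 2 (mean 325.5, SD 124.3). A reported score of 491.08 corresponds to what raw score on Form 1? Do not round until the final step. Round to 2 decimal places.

Invert y = (SD_Y/SD_X)(x − M_X) + M_Y:
x = (SD_X/SD_Y)(y − M_Y) + M_X = (105.3/124.3)(491.08 − 325.5) + 304.2
x = 0.847144 × 165.580 + 304.2 = 444.47

444.47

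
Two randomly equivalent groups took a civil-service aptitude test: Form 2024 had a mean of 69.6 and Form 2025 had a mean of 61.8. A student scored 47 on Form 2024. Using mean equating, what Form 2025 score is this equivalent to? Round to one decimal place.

Mean equating: y = x + (M_Y − M_X) = 47 + (61.8 − 69.6) = 39.2

39.2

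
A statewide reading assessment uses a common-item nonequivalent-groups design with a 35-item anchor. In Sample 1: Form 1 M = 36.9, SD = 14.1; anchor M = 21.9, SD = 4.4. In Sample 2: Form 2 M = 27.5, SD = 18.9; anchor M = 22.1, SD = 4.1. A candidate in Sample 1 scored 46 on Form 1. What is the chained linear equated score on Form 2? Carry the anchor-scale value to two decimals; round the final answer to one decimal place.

39.7

Form 1 → anchor (Sample 1): v = (4.4/14.1)(46 − 36.9) + 21.9 = 24.74
anchor → Form 2 (Sample 2): y = (18.9/4.1)(24.74 − 22.1) + 27.5 = 39.7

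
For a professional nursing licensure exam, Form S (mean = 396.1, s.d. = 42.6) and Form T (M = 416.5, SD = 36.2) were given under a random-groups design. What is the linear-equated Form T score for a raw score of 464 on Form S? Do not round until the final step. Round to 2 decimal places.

474.20

Linear equating: y = (SD_Y/SD_X)(x − M_X) + M_Y
y = (36.2/42.6)(464 − 396.1) + 416.5
y = 0.849765 × 67.9 + 416.5 = 57.6991 + 416.5 = 474.20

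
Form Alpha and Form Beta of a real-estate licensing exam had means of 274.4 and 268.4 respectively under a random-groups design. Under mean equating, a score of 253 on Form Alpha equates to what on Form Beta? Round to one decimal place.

247.0

Mean equating: y = x + (M_Y − M_X) = 253 + (268.4 − 274.4) = 247.0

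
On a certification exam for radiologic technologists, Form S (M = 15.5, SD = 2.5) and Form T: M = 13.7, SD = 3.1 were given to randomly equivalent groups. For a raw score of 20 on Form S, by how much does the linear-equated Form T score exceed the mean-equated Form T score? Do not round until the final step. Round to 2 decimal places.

1.08

Mean-equated: 20 + (13.7 − 15.5) = 18.20
Linear-equated: (3.1/2.5)(20 − 15.5) + 13.7 = 19.280
Difference = 19.280 − 18.20 = 1.08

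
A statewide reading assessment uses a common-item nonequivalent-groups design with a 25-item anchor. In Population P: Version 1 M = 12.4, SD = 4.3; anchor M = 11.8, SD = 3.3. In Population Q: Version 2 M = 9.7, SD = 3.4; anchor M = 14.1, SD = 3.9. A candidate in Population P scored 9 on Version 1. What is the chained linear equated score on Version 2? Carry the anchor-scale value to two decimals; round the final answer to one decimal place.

5.4

Version 1 → anchor (Population P): v = (3.3/4.3)(9 − 12.4) + 11.8 = 9.19
anchor → Version 2 (Population Q): y = (3.4/3.9)(9.19 − 14.1) + 9.7 = 5.4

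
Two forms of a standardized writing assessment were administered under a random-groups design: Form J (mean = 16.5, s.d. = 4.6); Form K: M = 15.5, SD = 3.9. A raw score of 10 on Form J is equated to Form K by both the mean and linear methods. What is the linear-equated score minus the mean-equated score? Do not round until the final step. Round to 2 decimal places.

0.99

Mean-equated: 10 + (15.5 − 16.5) = 9.00
Linear-equated: (3.9/4.6)(10 − 16.5) + 15.5 = 9.989
Difference = 9.989 − 9.00 = 0.99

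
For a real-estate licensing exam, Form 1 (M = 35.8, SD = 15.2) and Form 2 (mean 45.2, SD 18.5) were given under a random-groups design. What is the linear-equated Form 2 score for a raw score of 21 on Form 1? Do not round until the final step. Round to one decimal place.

27.2

Linear equating: y = (SD_Y/SD_X)(x − M_X) + M_Y
y = (18.5/15.2)(21 − 35.8) + 45.2
y = 1.217105 × -14.8 + 45.2 = -18.0132 + 45.2 = 27.2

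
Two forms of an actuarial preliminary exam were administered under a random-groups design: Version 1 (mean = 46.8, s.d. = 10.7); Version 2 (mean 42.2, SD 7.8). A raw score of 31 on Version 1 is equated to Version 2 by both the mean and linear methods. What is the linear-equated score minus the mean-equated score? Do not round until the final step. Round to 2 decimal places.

4.28

Mean-equated: 31 + (42.2 − 46.8) = 26.40
Linear-equated: (7.8/10.7)(31 − 46.8) + 42.2 = 30.682
Difference = 30.682 − 26.40 = 4.28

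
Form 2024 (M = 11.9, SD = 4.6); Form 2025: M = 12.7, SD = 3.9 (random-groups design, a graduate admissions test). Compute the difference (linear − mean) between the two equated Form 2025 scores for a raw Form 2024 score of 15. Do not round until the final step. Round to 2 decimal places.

Mean-equated: 15 + (12.7 − 11.9) = 15.80
Linear-equated: (3.9/4.6)(15 − 11.9) + 12.7 = 15.328
Difference = 15.328 − 15.80 = -0.47

-0.47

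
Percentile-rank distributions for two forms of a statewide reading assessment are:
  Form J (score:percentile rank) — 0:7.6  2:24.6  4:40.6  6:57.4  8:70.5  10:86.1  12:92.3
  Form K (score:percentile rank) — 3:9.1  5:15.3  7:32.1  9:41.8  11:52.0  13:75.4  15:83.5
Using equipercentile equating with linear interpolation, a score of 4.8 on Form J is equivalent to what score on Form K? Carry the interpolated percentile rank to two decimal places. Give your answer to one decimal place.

10.1

PR of 4.8 on Form J: 40.6 + (4.8 − 4)/(6 − 4) × (57.4 − 40.6) = 47.32
On Form K, PR 47.32 falls between score 9 (PR 41.8) and 11 (PR 52.0).
Interpolate: 9 + (47.32 − 41.8)/(52.0 − 41.8) × (11 − 9) = 10.1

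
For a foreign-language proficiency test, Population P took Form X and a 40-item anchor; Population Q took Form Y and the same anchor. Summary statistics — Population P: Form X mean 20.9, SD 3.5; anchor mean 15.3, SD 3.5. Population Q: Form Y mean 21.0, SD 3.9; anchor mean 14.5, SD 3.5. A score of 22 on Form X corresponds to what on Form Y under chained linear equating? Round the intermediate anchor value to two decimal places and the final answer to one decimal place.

Form X → anchor (Population P): v = (3.5/3.5)(22 − 20.9) + 15.3 = 16.40
anchor → Form Y (Population Q): y = (3.9/3.5)(16.40 − 14.5) + 21.0 = 23.1

23.1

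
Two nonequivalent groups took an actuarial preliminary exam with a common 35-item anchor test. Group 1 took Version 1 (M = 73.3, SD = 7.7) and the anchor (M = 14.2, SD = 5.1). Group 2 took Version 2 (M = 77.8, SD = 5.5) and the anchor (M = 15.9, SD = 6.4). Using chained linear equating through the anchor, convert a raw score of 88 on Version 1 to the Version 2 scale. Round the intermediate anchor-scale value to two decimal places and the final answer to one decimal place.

Version 1 → anchor (Group 1): v = (5.1/7.7)(88 − 73.3) + 14.2 = 23.94
anchor → Version 2 (Group 2): y = (5.5/6.4)(23.94 − 15.9) + 77.8 = 84.7

84.7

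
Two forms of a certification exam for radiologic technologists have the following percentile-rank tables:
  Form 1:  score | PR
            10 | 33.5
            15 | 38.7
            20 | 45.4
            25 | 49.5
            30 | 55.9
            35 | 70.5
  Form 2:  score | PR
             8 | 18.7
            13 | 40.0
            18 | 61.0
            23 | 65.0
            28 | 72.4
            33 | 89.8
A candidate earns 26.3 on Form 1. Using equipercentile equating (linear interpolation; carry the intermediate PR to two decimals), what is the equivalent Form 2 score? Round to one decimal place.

15.7

PR of 26.3 on Form 1: 49.5 + (26.3 − 25)/(30 − 25) × (55.9 − 49.5) = 51.16
On Form 2, PR 51.16 falls between score 13 (PR 40.0) and 18 (PR 61.0).
Interpolate: 13 + (51.16 − 40.0)/(61.0 − 40.0) × (18 − 13) = 15.7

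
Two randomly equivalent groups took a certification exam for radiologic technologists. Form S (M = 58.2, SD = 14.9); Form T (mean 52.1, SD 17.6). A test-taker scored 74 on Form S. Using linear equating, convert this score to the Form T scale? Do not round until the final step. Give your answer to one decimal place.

Linear equating: y = (SD_Y/SD_X)(x − M_X) + M_Y
y = (17.6/14.9)(74 − 58.2) + 52.1
y = 1.181208 × 15.8 + 52.1 = 18.6631 + 52.1 = 70.8

70.8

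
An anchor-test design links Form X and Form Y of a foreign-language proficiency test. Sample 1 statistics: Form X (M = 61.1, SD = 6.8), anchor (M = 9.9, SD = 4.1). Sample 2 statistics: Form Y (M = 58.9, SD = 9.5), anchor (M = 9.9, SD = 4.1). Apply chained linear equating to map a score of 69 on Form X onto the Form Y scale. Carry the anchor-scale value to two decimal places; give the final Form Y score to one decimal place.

69.9

Form X → anchor (Sample 1): v = (4.1/6.8)(69 − 61.1) + 9.9 = 14.66
anchor → Form Y (Sample 2): y = (9.5/4.1)(14.66 − 9.9) + 58.9 = 69.9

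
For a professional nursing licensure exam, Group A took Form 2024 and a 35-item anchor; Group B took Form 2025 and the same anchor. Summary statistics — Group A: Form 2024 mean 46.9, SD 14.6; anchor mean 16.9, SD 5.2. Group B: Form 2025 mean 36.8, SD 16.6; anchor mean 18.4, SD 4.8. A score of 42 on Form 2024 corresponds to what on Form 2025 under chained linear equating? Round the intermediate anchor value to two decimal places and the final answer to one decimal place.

25.6

Form 2024 → anchor (Group A): v = (5.2/14.6)(42 − 46.9) + 16.9 = 15.15
anchor → Form 2025 (Group B): y = (16.6/4.8)(15.15 − 18.4) + 36.8 = 25.6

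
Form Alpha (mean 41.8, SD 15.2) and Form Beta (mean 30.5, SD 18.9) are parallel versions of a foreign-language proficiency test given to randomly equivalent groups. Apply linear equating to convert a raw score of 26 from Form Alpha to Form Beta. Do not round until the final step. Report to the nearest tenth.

10.9

Linear equating: y = (SD_Y/SD_X)(x − M_X) + M_Y
y = (18.9/15.2)(26 − 41.8) + 30.5
y = 1.243421 × -15.8 + 30.5 = -19.6461 + 30.5 = 10.9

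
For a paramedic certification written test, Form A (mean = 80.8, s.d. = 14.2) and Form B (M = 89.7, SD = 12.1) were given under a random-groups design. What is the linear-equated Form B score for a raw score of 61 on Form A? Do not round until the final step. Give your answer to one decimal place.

72.8

Linear equating: y = (SD_Y/SD_X)(x − M_X) + M_Y
y = (12.1/14.2)(61 − 80.8) + 89.7
y = 0.852113 × -19.8 + 89.7 = -16.8718 + 89.7 = 72.8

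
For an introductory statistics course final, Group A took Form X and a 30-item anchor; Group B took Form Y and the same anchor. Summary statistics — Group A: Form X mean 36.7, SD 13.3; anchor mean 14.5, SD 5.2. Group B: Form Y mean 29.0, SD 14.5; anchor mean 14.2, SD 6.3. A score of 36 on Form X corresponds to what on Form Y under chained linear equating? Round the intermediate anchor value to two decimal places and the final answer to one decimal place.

Form X → anchor (Group A): v = (5.2/13.3)(36 − 36.7) + 14.5 = 14.23
anchor → Form Y (Group B): y = (14.5/6.3)(14.23 − 14.2) + 29.0 = 29.1

29.1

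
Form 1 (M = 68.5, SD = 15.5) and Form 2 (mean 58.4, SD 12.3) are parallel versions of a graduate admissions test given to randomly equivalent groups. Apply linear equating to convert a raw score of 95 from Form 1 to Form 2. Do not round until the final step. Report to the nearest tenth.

Linear equating: y = (SD_Y/SD_X)(x − M_X) + M_Y
y = (12.3/15.5)(95 − 68.5) + 58.4
y = 0.793548 × 26.5 + 58.4 = 21.0290 + 58.4 = 79.4

79.4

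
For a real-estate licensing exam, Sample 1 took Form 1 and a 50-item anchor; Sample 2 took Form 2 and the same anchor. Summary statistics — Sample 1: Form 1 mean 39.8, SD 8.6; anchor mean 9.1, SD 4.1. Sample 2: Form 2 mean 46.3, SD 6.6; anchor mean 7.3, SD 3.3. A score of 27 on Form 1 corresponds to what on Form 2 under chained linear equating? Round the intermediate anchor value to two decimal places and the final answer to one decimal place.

37.7

Form 1 → anchor (Sample 1): v = (4.1/8.6)(27 − 39.8) + 9.1 = 3.00
anchor → Form 2 (Sample 2): y = (6.6/3.3)(3.00 − 7.3) + 46.3 = 37.7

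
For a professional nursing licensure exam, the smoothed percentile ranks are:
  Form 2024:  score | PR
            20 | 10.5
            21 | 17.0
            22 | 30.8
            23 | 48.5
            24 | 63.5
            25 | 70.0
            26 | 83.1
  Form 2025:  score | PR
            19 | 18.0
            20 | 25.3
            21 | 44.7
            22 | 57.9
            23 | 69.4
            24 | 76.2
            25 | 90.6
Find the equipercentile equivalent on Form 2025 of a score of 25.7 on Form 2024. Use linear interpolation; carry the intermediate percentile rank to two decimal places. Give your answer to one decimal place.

24.2

PR of 25.7 on Form 2024: 70.0 + (25.7 − 25)/(26 − 25) × (83.1 − 70.0) = 79.17
On Form 2025, PR 79.17 falls between score 24 (PR 76.2) and 25 (PR 90.6).
Interpolate: 24 + (79.17 − 76.2)/(90.6 − 76.2) × (25 − 24) = 24.2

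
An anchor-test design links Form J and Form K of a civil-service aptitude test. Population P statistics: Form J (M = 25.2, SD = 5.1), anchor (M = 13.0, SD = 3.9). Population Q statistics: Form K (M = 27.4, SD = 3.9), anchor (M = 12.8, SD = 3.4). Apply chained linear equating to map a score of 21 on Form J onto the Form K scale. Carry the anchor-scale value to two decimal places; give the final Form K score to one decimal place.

23.9

Form J → anchor (Population P): v = (3.9/5.1)(21 − 25.2) + 13.0 = 9.79
anchor → Form K (Population Q): y = (3.9/3.4)(9.79 − 12.8) + 27.4 = 23.9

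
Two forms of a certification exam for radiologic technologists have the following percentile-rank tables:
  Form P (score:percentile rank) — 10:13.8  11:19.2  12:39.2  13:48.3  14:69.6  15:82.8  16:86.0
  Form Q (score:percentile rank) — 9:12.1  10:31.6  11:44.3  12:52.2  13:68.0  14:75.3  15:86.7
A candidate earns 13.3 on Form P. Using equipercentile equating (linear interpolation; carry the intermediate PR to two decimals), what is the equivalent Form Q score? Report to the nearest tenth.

PR of 13.3 on Form P: 48.3 + (13.3 − 13)/(14 − 13) × (69.6 − 48.3) = 54.69
On Form Q, PR 54.69 falls between score 12 (PR 52.2) and 13 (PR 68.0).
Interpolate: 12 + (54.69 − 52.2)/(68.0 − 52.2) × (13 − 12) = 12.2

12.2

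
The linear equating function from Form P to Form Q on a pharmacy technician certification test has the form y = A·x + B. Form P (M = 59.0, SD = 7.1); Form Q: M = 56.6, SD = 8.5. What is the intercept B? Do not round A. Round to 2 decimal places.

A = SD_Y / SD_X = 8.5 / 7.1 = 1.197183
B = M_Y − A·M_X = 56.6 − 1.197183 × 59.0 = -14.03

-14.03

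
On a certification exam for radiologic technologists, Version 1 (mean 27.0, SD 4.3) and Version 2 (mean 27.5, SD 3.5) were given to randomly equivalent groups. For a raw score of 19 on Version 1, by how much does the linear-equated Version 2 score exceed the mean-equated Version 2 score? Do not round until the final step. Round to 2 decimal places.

1.49

Mean-equated: 19 + (27.5 − 27.0) = 19.50
Linear-equated: (3.5/4.3)(19 − 27.0) + 27.5 = 20.988
Difference = 20.988 − 19.50 = 1.49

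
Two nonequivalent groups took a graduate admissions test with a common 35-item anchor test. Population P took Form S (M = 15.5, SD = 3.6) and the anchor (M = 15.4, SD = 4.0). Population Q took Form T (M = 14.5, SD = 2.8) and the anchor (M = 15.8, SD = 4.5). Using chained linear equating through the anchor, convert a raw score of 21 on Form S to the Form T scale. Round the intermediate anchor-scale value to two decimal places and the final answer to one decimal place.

Form S → anchor (Population P): v = (4.0/3.6)(21 − 15.5) + 15.4 = 21.51
anchor → Form T (Population Q): y = (2.8/4.5)(21.51 − 15.8) + 14.5 = 18.1

18.1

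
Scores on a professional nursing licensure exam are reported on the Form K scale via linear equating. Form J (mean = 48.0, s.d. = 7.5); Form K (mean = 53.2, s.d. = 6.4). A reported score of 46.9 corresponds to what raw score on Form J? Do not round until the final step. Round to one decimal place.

40.6

Invert y = (SD_Y/SD_X)(x − M_X) + M_Y:
x = (SD_X/SD_Y)(y − M_Y) + M_X = (7.5/6.4)(46.9 − 53.2) + 48.0
x = 1.171875 × -6.300 + 48.0 = 40.6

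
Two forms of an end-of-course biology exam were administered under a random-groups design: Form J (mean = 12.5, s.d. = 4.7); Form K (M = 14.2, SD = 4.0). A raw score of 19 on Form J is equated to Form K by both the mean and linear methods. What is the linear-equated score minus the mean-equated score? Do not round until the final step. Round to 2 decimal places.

-0.97

Mean-equated: 19 + (14.2 − 12.5) = 20.70
Linear-equated: (4.0/4.7)(19 − 12.5) + 14.2 = 19.732
Difference = 19.732 − 20.70 = -0.97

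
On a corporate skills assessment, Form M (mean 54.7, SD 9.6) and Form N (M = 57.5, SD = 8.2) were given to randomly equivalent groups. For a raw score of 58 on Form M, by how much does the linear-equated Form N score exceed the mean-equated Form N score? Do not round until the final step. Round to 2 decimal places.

Mean-equated: 58 + (57.5 − 54.7) = 60.80
Linear-equated: (8.2/9.6)(58 − 54.7) + 57.5 = 60.319
Difference = 60.319 − 60.80 = -0.48

-0.48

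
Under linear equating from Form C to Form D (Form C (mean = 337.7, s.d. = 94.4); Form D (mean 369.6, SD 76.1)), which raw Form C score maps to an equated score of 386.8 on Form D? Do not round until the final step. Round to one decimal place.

359.0

Invert y = (SD_Y/SD_X)(x − M_X) + M_Y:
x = (SD_X/SD_Y)(y − M_Y) + M_X = (94.4/76.1)(386.8 − 369.6) + 337.7
x = 1.240473 × 17.200 + 337.7 = 359.0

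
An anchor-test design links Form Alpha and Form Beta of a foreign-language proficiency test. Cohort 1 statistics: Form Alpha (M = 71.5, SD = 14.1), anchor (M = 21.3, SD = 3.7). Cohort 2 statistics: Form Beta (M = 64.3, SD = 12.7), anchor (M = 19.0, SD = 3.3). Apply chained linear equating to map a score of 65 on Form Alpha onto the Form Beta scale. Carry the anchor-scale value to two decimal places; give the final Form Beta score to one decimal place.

Form Alpha → anchor (Cohort 1): v = (3.7/14.1)(65 − 71.5) + 21.3 = 19.59
anchor → Form Beta (Cohort 2): y = (12.7/3.3)(19.59 − 19.0) + 64.3 = 66.6

66.6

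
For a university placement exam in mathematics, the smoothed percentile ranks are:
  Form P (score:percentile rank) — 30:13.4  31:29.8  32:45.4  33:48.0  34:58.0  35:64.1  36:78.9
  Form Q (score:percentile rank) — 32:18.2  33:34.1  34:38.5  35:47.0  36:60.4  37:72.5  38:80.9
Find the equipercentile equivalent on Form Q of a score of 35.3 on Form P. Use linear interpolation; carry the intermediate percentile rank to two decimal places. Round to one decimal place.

36.7

PR of 35.3 on Form P: 64.1 + (35.3 − 35)/(36 − 35) × (78.9 − 64.1) = 68.54
On Form Q, PR 68.54 falls between score 36 (PR 60.4) and 37 (PR 72.5).
Interpolate: 36 + (68.54 − 60.4)/(72.5 − 60.4) × (37 − 36) = 36.7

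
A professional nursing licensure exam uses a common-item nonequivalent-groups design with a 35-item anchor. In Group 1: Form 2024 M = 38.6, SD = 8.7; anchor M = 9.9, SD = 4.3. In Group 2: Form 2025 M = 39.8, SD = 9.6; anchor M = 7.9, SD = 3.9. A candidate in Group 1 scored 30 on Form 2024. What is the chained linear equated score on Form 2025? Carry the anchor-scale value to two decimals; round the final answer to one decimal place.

Form 2024 → anchor (Group 1): v = (4.3/8.7)(30 − 38.6) + 9.9 = 5.65
anchor → Form 2025 (Group 2): y = (9.6/3.9)(5.65 − 7.9) + 39.8 = 34.3

34.3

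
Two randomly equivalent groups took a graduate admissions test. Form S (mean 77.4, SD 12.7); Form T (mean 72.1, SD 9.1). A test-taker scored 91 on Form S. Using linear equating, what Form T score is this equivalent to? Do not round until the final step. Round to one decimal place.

Linear equating: y = (SD_Y/SD_X)(x − M_X) + M_Y
y = (9.1/12.7)(91 − 77.4) + 72.1
y = 0.716535 × 13.6 + 72.1 = 9.7449 + 72.1 = 81.8

81.8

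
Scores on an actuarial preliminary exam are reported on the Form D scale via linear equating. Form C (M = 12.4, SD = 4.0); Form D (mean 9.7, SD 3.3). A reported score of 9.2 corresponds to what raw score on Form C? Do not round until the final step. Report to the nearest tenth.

Invert y = (SD_Y/SD_X)(x − M_X) + M_Y:
x = (SD_X/SD_Y)(y − M_Y) + M_X = (4.0/3.3)(9.2 − 9.7) + 12.4
x = 1.212121 × -0.500 + 12.4 = 11.8

11.8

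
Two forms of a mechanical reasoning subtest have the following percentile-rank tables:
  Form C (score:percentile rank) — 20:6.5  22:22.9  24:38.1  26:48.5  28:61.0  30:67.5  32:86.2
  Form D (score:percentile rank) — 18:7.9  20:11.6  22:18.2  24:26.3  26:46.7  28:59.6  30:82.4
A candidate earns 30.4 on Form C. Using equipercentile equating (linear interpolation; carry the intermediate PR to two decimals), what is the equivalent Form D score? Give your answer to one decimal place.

PR of 30.4 on Form C: 67.5 + (30.4 − 30)/(32 − 30) × (86.2 − 67.5) = 71.24
On Form D, PR 71.24 falls between score 28 (PR 59.6) and 30 (PR 82.4).
Interpolate: 28 + (71.24 − 59.6)/(82.4 − 59.6) × (30 − 28) = 29.0

29.0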